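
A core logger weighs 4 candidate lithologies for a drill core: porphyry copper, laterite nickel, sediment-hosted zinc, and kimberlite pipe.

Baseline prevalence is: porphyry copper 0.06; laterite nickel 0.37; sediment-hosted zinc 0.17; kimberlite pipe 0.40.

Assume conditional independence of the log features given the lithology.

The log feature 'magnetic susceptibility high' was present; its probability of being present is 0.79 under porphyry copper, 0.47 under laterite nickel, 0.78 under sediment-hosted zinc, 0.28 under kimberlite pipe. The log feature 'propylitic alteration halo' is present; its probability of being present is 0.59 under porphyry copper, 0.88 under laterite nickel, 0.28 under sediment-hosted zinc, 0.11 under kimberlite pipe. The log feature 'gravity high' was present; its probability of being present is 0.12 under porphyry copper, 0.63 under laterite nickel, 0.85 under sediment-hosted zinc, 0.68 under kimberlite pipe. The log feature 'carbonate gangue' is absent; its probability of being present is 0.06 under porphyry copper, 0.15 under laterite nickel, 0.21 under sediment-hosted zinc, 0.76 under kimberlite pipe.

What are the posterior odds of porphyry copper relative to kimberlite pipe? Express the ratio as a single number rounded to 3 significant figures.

Unnormalized posterior weight (prior times the log feature likelihoods) for each of the two hypotheses (using 1 − P(present | H) for each absent log feature):
  porphyry copper: 0.06 × 0.79 × 0.59 × 0.12 × (1 − 0.06) = 0.0031546
  kimberlite pipe: 0.40 × 0.28 × 0.11 × 0.68 × (1 − 0.76) = 0.0020106
Posterior odds = 0.0031546 / 0.0020106 ≈ 1.57.

1.57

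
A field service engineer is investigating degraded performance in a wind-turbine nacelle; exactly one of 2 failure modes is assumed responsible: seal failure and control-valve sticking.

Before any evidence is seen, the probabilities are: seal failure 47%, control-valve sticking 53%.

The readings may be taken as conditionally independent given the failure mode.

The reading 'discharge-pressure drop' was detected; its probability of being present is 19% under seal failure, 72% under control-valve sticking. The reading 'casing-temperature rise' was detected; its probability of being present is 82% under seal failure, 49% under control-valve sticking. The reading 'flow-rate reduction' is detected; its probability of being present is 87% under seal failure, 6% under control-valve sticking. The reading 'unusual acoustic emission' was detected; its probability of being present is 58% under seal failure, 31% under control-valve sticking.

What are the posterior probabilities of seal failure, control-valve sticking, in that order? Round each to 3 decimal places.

Multiply each prior by the joint likelihood of the reading pattern:
  seal failure: 0.47 × 0.19 × 0.82 × 0.87 × 0.58 = 0.03695
  control-valve sticking: 0.53 × 0.72 × 0.49 × 0.06 × 0.31 = 0.0034779
Normalizing constant Z = 0.03695 + 0.0034779 = 0.040428.
P(seal failure | evidence) = 0.03695 / 0.040428 ≈ 0.914
P(control-valve sticking | evidence) = 0.0034779 / 0.040428 ≈ 0.086

0.914, 0.086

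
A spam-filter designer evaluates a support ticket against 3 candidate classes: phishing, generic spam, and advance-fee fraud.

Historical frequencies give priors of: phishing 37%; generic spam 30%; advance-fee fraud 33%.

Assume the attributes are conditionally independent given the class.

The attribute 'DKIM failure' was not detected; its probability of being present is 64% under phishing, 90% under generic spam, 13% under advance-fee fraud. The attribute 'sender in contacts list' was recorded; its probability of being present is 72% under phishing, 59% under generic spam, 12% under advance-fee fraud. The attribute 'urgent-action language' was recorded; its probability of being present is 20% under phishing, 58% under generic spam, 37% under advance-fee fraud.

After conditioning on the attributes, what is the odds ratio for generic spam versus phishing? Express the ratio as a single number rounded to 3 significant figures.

0.535

The normalizing constant cancels in an odds ratio, so compute prior × likelihood for the two hypotheses only (using 1 − P(present | H) for each absent attribute):
  generic spam: 0.30 × (1 − 0.90) × 0.59 × 0.58 = 0.010266
  phishing: 0.37 × (1 − 0.64) × 0.72 × 0.20 = 0.019181
Odds(generic spam : phishing) = 0.010266 / 0.019181 ≈ 0.535.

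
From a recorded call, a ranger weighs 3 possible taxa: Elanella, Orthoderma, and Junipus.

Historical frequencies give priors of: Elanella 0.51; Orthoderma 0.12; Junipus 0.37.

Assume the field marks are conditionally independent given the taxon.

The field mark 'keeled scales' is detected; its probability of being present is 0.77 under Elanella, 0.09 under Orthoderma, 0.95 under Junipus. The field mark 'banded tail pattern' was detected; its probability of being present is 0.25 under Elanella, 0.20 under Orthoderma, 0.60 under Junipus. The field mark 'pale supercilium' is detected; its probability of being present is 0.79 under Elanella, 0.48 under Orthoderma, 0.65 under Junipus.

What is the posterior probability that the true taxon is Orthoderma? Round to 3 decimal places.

By Bayes' rule with conditional independence, the unnormalized weight for each hypothesis is prior × ∏ likelihoods:
  Elanella: 0.51 × 0.77 × 0.25 × 0.79 = 0.077558
  Orthoderma: 0.12 × 0.09 × 0.20 × 0.48 = 0.0010368
  Junipus: 0.37 × 0.95 × 0.60 × 0.65 = 0.13708
Normalizing constant Z = 0.077558 + 0.0010368 + 0.13708 = 0.21568.
P(Orthoderma | evidence) = 0.0010368 / 0.21568 ≈ 0.005.

0.005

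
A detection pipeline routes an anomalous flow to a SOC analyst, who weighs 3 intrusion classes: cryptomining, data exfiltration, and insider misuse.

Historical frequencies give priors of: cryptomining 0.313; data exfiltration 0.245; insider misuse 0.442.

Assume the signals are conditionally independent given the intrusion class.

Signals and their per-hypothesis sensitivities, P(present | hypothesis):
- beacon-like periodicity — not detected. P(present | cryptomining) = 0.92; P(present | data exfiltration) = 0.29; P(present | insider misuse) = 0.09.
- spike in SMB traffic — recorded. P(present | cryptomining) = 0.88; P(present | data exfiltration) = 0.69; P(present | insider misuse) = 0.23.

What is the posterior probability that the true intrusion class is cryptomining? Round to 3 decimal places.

0.094

Multiply each prior by the joint likelihood of the signal pattern (using 1 − P(present | H) for each absent signal):
  cryptomining: 0.313 × (1 − 0.92) × 0.88 = 0.022035
  data exfiltration: 0.245 × (1 − 0.29) × 0.69 = 0.12003
  insider misuse: 0.442 × (1 − 0.09) × 0.23 = 0.092511
Normalizing constant Z = 0.022035 + 0.12003 + 0.092511 = 0.23457.
P(cryptomining | evidence) = 0.022035 / 0.23457 ≈ 0.094.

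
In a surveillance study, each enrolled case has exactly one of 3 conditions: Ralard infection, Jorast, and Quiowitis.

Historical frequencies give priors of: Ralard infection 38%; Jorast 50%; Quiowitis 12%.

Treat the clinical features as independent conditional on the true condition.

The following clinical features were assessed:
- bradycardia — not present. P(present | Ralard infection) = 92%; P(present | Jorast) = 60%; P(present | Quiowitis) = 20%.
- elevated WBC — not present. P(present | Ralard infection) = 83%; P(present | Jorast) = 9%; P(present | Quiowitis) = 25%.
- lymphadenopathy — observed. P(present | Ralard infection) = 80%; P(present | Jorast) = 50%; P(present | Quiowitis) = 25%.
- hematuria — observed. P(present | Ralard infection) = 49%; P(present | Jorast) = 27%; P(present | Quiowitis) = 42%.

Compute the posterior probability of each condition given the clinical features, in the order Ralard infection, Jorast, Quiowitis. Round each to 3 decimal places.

For each hypothesis, the unnormalized posterior weight is prior × product of the clinical feature likelihoods (using 1 − P(present | H) for each absent clinical feature):
  Ralard infection: 0.38 × (1 − 0.92) × (1 − 0.83) × 0.80 × 0.49 = 0.0020259
  Jorast: 0.50 × (1 − 0.60) × (1 − 0.09) × 0.50 × 0.27 = 0.02457
  Quiowitis: 0.12 × (1 − 0.20) × (1 − 0.25) × 0.25 × 0.42 = 0.00756
Normalizing constant Z = 0.0020259 + 0.02457 + 0.00756 = 0.034156.
P(Ralard infection | evidence) = 0.0020259 / 0.034156 ≈ 0.059
P(Jorast | evidence) = 0.02457 / 0.034156 ≈ 0.719
P(Quiowitis | evidence) = 0.00756 / 0.034156 ≈ 0.221

0.059, 0.719, 0.221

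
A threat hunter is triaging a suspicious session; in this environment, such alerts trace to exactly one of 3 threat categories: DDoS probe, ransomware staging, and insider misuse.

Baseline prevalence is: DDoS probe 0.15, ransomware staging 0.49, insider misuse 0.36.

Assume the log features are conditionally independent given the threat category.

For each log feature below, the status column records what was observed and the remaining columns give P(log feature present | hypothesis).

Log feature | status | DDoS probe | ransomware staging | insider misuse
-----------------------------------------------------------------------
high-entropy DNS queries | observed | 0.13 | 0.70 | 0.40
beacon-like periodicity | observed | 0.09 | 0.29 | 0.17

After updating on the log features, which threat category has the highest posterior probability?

Multiply each prior by the joint likelihood of the log feature pattern:
  DDoS probe: 0.15 × 0.13 × 0.09 = 0.001755
  ransomware staging: 0.49 × 0.70 × 0.29 = 0.09947
  insider misuse: 0.36 × 0.40 × 0.17 = 0.02448
The unnormalized weights sum to 0.1257.
P(DDoS probe | evidence) ≈ 0.001755 / 0.1257 ≈ 0.014
P(ransomware staging | evidence) ≈ 0.09947 / 0.1257 ≈ 0.791
P(insider misuse | evidence) ≈ 0.02448 / 0.1257 ≈ 0.195
The largest is 0.791, so ransomware staging is most probable.

ransomware staging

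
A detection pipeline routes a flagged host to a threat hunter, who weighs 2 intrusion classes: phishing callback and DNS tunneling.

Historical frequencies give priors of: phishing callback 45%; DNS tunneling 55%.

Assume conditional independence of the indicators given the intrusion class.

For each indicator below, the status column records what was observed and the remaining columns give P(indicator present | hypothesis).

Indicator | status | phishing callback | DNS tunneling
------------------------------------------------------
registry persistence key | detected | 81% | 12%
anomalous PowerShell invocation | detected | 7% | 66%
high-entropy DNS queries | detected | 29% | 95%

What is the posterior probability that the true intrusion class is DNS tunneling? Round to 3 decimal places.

By Bayes' rule with conditional independence, the unnormalized weight for each hypothesis is prior × ∏ likelihoods:
  phishing callback: 0.45 × 0.81 × 0.07 × 0.29 = 0.0073994
  DNS tunneling: 0.55 × 0.12 × 0.66 × 0.95 = 0.041382
The unnormalized weights sum to 0.048781.
P(DNS tunneling | evidence) = 0.041382 / 0.048781 ≈ 0.848.

0.848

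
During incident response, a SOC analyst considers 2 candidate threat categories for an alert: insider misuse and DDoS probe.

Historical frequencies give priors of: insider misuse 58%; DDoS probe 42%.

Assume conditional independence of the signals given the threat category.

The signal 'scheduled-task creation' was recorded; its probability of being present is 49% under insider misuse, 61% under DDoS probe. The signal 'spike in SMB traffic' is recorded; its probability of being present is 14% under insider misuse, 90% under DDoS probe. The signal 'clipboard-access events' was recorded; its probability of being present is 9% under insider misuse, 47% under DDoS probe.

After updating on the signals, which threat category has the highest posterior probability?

DDoS probe

Multiply each prior by the joint likelihood of the signal pattern:
  insider misuse: 0.58 × 0.49 × 0.14 × 0.09 = 0.0035809
  DDoS probe: 0.42 × 0.61 × 0.90 × 0.47 = 0.10837
The unnormalized weights sum to 0.11195.
P(insider misuse | evidence) ≈ 0.0035809 / 0.11195 ≈ 0.032
P(DDoS probe | evidence) ≈ 0.10837 / 0.11195 ≈ 0.968
The largest is 0.968, so DDoS probe is most probable.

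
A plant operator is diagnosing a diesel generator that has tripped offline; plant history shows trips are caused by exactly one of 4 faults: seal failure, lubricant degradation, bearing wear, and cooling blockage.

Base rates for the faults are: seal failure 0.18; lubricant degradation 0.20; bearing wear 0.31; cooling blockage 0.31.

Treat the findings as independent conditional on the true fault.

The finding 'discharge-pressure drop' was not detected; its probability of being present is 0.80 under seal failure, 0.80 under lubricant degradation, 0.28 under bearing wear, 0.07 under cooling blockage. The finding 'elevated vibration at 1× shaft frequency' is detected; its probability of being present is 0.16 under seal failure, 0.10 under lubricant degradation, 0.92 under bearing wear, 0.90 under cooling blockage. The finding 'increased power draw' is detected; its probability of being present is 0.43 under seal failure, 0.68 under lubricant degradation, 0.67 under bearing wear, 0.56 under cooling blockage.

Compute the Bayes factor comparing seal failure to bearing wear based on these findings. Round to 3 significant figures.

Take the product of per-finding likelihoods under each hypothesis (using 1 − P(present | H) for each absent finding), then divide.
  seal failure: (1 − 0.80) × 0.16 × 0.43 = 0.01376
  bearing wear: (1 − 0.28) × 0.92 × 0.67 = 0.44381
Bayes factor = 0.01376 / 0.44381 ≈ 0.0310

0.0310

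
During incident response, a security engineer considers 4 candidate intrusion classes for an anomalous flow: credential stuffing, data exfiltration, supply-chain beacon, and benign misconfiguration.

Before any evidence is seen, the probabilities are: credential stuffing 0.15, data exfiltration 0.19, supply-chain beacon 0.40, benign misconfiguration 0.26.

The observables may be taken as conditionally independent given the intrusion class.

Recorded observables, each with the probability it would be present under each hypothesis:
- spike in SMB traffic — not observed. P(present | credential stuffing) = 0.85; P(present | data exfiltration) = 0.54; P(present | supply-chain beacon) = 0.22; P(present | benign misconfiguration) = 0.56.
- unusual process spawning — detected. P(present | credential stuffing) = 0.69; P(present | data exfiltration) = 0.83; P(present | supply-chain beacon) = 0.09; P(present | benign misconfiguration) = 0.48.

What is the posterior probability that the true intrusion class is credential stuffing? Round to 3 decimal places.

0.091

For each hypothesis, the unnormalized posterior weight is prior × product of the observable likelihoods (using 1 − P(present | H) for each absent observable):
  credential stuffing: 0.15 × (1 − 0.85) × 0.69 = 0.015525
  data exfiltration: 0.19 × (1 − 0.54) × 0.83 = 0.072542
  supply-chain beacon: 0.40 × (1 − 0.22) × 0.09 = 0.02808
  benign misconfiguration: 0.26 × (1 − 0.56) × 0.48 = 0.054912
Marginal likelihood of the evidence = 0.17106.
P(credential stuffing | evidence) = 0.015525 / 0.17106 ≈ 0.091.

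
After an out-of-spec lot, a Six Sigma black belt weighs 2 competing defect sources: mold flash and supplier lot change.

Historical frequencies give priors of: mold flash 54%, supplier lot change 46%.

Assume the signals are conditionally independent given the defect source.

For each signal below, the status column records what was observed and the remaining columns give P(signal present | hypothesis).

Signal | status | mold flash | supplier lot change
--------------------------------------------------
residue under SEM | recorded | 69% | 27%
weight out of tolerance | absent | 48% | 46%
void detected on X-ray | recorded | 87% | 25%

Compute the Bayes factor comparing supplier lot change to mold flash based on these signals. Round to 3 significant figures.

0.117

Joint likelihood of the signal pattern under each hypothesis (using 1 − P(present | H) for each absent signal):
  supplier lot change: 0.27 × (1 − 0.46) × 0.25 = 0.03645
  mold flash: 0.69 × (1 − 0.48) × 0.87 = 0.31216
Bayes factor = 0.03645 / 0.31216 ≈ 0.117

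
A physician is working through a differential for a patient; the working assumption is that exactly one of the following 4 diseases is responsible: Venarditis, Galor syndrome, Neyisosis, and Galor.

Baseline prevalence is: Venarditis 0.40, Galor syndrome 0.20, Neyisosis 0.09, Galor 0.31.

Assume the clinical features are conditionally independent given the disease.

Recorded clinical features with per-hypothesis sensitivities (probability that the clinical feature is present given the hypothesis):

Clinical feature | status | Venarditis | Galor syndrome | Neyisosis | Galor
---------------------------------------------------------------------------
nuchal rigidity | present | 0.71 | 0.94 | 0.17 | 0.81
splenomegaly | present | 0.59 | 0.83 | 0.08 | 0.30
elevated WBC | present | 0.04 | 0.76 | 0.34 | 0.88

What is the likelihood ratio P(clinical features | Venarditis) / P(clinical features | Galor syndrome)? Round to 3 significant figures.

Joint likelihood of the clinical feature pattern under each hypothesis:
  Venarditis: 0.71 × 0.59 × 0.04 = 0.016756
  Galor syndrome: 0.94 × 0.83 × 0.76 = 0.59295
Bayes factor = 0.016756 / 0.59295 ≈ 0.0283

0.0283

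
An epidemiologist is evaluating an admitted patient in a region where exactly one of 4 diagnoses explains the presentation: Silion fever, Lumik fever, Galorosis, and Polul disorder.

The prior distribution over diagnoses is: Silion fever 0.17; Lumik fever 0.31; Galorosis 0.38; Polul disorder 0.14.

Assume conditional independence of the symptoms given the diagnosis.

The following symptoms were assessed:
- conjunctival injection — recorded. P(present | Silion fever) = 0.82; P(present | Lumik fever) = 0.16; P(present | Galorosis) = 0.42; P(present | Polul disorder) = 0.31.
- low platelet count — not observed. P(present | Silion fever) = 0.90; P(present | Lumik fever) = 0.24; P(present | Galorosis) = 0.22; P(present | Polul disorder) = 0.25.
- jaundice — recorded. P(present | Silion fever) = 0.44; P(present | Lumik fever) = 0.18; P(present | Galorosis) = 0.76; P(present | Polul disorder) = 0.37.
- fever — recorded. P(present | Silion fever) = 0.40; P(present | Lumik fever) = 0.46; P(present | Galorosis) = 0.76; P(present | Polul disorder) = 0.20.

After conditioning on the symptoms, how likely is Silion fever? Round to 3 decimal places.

0.031

Multiply each prior by the joint likelihood of the symptom pattern (using 1 − P(present | H) for each absent symptom):
  Silion fever: 0.17 × 0.82 × (1 − 0.90) × 0.44 × 0.40 = 0.0024534
  Lumik fever: 0.31 × 0.16 × (1 − 0.24) × 0.18 × 0.46 = 0.0031212
  Galorosis: 0.38 × 0.42 × (1 − 0.22) × 0.76 × 0.76 = 0.071904
  Polul disorder: 0.14 × 0.31 × (1 − 0.25) × 0.37 × 0.20 = 0.0024087
The unnormalized weights sum to 0.079888.
P(Silion fever | evidence) = 0.0024534 / 0.079888 ≈ 0.031.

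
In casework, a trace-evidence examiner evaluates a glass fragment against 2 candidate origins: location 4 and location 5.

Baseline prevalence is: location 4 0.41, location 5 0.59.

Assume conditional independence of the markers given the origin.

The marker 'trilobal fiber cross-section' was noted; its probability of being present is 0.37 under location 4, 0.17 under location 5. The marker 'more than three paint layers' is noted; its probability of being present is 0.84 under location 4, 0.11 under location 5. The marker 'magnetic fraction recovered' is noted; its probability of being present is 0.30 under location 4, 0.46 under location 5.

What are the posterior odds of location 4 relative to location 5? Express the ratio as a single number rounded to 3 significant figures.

Posterior odds equal prior odds times the likelihood ratio; only the two competing hypotheses matter.
  location 4: 0.41 × 0.37 × 0.84 × 0.30 = 0.038228
  location 5: 0.59 × 0.17 × 0.11 × 0.46 = 0.0050752
Odds(location 4 : location 5) = 0.038228 / 0.0050752 ≈ 7.53.

7.53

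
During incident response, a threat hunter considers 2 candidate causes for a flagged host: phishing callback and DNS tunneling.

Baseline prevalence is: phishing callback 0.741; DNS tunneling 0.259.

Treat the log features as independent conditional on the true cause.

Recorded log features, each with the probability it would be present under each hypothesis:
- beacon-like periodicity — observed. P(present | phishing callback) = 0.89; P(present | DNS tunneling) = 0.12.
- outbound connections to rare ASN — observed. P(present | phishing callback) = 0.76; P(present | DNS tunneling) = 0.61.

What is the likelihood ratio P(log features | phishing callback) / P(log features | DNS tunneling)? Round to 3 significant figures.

9.24

Joint likelihood of the log feature pattern under each hypothesis:
  phishing callback: 0.89 × 0.76 = 0.6764
  DNS tunneling: 0.12 × 0.61 = 0.0732
Bayes factor = 0.6764 / 0.0732 ≈ 9.24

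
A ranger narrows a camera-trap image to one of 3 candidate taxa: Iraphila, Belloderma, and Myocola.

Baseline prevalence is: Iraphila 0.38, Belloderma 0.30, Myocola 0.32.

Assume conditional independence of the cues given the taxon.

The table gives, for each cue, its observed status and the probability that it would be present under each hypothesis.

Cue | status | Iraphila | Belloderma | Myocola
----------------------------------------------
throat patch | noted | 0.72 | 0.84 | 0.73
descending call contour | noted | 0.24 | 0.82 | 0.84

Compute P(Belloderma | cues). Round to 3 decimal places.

0.441

For each hypothesis, the unnormalized posterior weight is prior × product of the cue likelihoods:
  Iraphila: 0.38 × 0.72 × 0.24 = 0.065664
  Belloderma: 0.30 × 0.84 × 0.82 = 0.20664
  Myocola: 0.32 × 0.73 × 0.84 = 0.19622
Marginal likelihood of the evidence = 0.46853.
P(Belloderma | evidence) = 0.20664 / 0.46853 ≈ 0.441.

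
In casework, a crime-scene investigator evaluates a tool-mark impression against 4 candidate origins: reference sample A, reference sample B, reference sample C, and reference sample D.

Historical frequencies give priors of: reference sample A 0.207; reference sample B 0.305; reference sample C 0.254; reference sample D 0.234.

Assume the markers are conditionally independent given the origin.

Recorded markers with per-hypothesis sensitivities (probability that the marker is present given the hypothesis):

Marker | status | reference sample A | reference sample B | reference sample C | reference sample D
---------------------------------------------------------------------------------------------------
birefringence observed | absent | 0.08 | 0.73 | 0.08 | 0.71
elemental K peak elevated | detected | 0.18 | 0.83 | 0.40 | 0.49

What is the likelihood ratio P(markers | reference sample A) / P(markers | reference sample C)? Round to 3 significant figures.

The Bayes factor is the ratio of the joint likelihoods of the marker pattern under the two hypotheses (using 1 − P(present | H) for each absent marker).
  reference sample A: (1 − 0.08) × 0.18 = 0.1656
  reference sample C: (1 − 0.08) × 0.40 = 0.368
Bayes factor = 0.1656 / 0.368 ≈ 0.450

0.450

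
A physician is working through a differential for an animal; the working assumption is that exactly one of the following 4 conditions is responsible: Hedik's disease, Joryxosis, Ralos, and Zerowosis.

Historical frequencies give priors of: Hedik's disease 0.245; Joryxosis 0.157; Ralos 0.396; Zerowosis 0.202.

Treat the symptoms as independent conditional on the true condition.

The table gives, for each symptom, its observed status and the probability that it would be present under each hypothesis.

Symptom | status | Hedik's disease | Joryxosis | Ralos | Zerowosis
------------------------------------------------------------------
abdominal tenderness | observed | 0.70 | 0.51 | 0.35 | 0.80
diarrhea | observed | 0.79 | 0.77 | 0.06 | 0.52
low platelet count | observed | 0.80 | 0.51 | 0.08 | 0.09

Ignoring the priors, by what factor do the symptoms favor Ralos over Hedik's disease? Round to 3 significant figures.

Take the product of per-symptom likelihoods under each hypothesis, then divide.
  Ralos: 0.35 × 0.06 × 0.08 = 0.00168
  Hedik's disease: 0.70 × 0.79 × 0.80 = 0.4424
Bayes factor = 0.00168 / 0.4424 ≈ 0.00380

0.00380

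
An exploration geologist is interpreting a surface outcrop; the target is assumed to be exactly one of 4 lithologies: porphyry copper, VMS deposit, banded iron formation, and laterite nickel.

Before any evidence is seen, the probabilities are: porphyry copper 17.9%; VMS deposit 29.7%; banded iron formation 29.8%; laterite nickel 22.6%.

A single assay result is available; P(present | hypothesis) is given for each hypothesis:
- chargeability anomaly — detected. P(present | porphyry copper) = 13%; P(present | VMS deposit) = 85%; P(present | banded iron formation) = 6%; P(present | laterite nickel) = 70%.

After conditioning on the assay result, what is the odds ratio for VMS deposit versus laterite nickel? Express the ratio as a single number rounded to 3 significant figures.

1.60

The normalizing constant cancels in an odds ratio, so compute prior × likelihood for the two hypotheses only:
  VMS deposit: 0.297 × 0.85 = 0.25245
  laterite nickel: 0.226 × 0.70 = 0.1582
Odds(VMS deposit : laterite nickel) = 0.25245 / 0.1582 ≈ 1.60.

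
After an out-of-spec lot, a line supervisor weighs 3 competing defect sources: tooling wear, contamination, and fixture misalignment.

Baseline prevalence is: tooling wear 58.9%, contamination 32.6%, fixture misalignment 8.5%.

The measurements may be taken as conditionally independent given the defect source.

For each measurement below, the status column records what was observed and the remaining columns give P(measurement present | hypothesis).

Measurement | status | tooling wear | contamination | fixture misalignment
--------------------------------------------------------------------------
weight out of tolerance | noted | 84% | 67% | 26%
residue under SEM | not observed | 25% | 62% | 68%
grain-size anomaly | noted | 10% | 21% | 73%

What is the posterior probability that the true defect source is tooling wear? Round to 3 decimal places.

Multiply each prior by the joint likelihood of the measurement pattern (using 1 − P(present | H) for each absent measurement):
  tooling wear: 0.589 × 0.84 × (1 − 0.25) × 0.10 = 0.037107
  contamination: 0.326 × 0.67 × (1 − 0.62) × 0.21 = 0.01743
  fixture misalignment: 0.085 × 0.26 × (1 − 0.68) × 0.73 = 0.0051626
Marginal likelihood of the evidence = 0.059699.
P(tooling wear | evidence) = 0.037107 / 0.059699 ≈ 0.622.

0.622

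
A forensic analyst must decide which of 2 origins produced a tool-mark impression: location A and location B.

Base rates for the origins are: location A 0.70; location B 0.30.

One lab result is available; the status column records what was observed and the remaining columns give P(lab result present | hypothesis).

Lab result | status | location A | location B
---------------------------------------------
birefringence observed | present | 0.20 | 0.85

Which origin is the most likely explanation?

location B

Multiply each prior by the likelihood of the lab result:
  location A: 0.70 × 0.20 = 0.14
  location B: 0.30 × 0.85 = 0.255
Normalizing constant Z = 0.14 + 0.255 = 0.395.
P(location A | evidence) ≈ 0.14 / 0.395 ≈ 0.354
P(location B | evidence) ≈ 0.255 / 0.395 ≈ 0.646
The largest is 0.646, so location B is most probable.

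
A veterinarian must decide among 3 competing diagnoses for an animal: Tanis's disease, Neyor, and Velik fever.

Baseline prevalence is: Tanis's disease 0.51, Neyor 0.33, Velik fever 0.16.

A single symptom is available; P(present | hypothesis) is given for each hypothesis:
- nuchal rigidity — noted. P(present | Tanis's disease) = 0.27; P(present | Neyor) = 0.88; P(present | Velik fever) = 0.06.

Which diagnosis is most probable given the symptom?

By Bayes' rule, the unnormalized weight for each hypothesis is prior × likelihood:
  Tanis's disease: 0.51 × 0.27 = 0.1377
  Neyor: 0.33 × 0.88 = 0.2904
  Velik fever: 0.16 × 0.06 = 0.0096
The unnormalized weights sum to 0.4377.
P(Tanis's disease | evidence) ≈ 0.1377 / 0.4377 ≈ 0.315
P(Neyor | evidence) ≈ 0.2904 / 0.4377 ≈ 0.663
P(Velik fever | evidence) ≈ 0.0096 / 0.4377 ≈ 0.022
The largest is 0.663, so Neyor is most probable.

Neyor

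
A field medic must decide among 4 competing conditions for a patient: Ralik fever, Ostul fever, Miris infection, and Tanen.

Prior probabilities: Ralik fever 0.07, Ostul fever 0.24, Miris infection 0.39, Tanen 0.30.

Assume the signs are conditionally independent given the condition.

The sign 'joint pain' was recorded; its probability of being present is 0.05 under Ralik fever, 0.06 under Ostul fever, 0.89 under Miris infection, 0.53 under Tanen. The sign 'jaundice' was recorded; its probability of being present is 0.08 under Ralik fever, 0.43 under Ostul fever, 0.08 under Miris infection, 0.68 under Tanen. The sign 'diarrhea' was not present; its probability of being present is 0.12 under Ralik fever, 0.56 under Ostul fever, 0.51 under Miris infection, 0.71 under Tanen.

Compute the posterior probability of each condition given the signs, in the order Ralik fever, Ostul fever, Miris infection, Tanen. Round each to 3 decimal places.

By Bayes' rule with conditional independence, the unnormalized weight for each hypothesis is prior × ∏ likelihoods (using 1 − P(present | H) for each absent sign):
  Ralik fever: 0.07 × 0.05 × 0.08 × (1 − 0.12) = 0.0002464
  Ostul fever: 0.24 × 0.06 × 0.43 × (1 − 0.56) = 0.0027245
  Miris infection: 0.39 × 0.89 × 0.08 × (1 − 0.51) = 0.013606
  Tanen: 0.30 × 0.53 × 0.68 × (1 − 0.71) = 0.031355
Marginal likelihood of the evidence = 0.047932.
P(Ralik fever | evidence) = 0.0002464 / 0.047932 ≈ 0.005
P(Ostul fever | evidence) = 0.0027245 / 0.047932 ≈ 0.057
P(Miris infection | evidence) = 0.013606 / 0.047932 ≈ 0.284
P(Tanen | evidence) = 0.031355 / 0.047932 ≈ 0.654

0.005, 0.057, 0.284, 0.654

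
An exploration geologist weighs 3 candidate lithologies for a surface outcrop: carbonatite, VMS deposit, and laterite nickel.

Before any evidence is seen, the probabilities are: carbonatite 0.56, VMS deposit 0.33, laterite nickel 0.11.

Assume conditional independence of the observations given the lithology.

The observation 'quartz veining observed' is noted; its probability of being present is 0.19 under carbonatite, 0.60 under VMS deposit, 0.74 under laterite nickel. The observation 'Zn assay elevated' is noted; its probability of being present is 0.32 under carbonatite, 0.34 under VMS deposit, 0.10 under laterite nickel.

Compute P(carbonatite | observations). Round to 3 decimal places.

Multiply each prior by the joint likelihood of the evidence pattern:
  carbonatite: 0.56 × 0.19 × 0.32 = 0.034048
  VMS deposit: 0.33 × 0.60 × 0.34 = 0.06732
  laterite nickel: 0.11 × 0.74 × 0.10 = 0.00814
Marginal likelihood of the evidence = 0.10951.
P(carbonatite | evidence) = 0.034048 / 0.10951 ≈ 0.311.

0.311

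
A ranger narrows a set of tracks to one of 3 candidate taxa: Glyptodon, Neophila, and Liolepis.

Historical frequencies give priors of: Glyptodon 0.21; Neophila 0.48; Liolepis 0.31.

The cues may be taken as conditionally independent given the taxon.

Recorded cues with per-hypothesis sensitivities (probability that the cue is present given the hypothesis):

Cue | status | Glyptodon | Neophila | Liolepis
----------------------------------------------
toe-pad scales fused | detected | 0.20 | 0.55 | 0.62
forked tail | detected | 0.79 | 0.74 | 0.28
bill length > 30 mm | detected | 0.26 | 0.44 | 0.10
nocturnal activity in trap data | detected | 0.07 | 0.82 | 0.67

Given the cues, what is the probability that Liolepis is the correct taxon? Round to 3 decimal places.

0.048

For each hypothesis, the unnormalized posterior weight is prior × product of the cue likelihoods:
  Glyptodon: 0.21 × 0.20 × 0.79 × 0.26 × 0.07 = 0.00060388
  Neophila: 0.48 × 0.55 × 0.74 × 0.44 × 0.82 = 0.070486
  Liolepis: 0.31 × 0.62 × 0.28 × 0.10 × 0.67 = 0.0036057
The unnormalized weights sum to 0.074695.
P(Liolepis | evidence) = 0.0036057 / 0.074695 ≈ 0.048.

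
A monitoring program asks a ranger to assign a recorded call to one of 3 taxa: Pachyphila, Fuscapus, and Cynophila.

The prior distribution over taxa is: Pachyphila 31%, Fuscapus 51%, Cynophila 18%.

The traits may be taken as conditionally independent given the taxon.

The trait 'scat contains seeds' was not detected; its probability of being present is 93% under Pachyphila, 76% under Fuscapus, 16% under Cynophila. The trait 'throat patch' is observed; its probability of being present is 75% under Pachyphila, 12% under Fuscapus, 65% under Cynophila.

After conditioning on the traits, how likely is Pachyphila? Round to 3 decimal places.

0.126

By Bayes' rule with conditional independence, the unnormalized weight for each hypothesis is prior × ∏ likelihoods (using 1 − P(present | H) for each absent trait):
  Pachyphila: 0.31 × (1 − 0.93) × 0.75 = 0.016275
  Fuscapus: 0.51 × (1 − 0.76) × 0.12 = 0.014688
  Cynophila: 0.18 × (1 − 0.16) × 0.65 = 0.09828
Marginal likelihood of the evidence = 0.12924.
P(Pachyphila | evidence) = 0.016275 / 0.12924 ≈ 0.126.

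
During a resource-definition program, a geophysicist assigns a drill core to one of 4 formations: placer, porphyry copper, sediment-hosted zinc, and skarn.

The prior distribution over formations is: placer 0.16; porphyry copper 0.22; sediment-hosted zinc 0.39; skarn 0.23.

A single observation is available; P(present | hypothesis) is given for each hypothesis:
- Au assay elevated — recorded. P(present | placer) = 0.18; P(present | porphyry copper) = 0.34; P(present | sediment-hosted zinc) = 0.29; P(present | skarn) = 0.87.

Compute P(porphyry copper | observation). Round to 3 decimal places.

Multiply each prior by the likelihood of the observation:
  placer: 0.16 × 0.18 = 0.0288
  porphyry copper: 0.22 × 0.34 = 0.0748
  sediment-hosted zinc: 0.39 × 0.29 = 0.1131
  skarn: 0.23 × 0.87 = 0.2001
Normalizing constant Z = 0.0288 + 0.0748 + 0.1131 + 0.2001 = 0.4168.
P(porphyry copper | evidence) = 0.0748 / 0.4168 ≈ 0.179.

0.179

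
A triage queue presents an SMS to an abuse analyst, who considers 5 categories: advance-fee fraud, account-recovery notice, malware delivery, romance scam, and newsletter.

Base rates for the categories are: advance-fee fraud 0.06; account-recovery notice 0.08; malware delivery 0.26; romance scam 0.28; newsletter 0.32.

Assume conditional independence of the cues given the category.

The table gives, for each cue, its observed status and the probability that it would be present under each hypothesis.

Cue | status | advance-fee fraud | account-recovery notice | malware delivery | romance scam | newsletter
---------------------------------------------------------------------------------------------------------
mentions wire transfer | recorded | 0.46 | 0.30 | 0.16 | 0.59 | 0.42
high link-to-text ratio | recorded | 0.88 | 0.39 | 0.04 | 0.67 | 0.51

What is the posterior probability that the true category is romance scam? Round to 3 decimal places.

0.516

Multiply each prior by the joint likelihood of the cue pattern:
  advance-fee fraud: 0.06 × 0.46 × 0.88 = 0.024288
  account-recovery notice: 0.08 × 0.30 × 0.39 = 0.00936
  malware delivery: 0.26 × 0.16 × 0.04 = 0.001664
  romance scam: 0.28 × 0.59 × 0.67 = 0.11068
  newsletter: 0.32 × 0.42 × 0.51 = 0.068544
Marginal likelihood of the evidence = 0.21454.
P(romance scam | evidence) = 0.11068 / 0.21454 ≈ 0.516.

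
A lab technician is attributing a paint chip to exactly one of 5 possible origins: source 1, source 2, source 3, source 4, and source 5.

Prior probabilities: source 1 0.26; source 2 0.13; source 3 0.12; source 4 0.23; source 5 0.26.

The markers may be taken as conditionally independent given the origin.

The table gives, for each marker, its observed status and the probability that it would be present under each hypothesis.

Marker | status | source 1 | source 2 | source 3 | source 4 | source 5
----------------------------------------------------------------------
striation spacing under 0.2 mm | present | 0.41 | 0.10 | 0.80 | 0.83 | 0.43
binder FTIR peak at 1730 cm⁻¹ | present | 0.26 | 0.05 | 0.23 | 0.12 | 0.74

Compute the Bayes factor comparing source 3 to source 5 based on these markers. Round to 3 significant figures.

Take the product of per-marker likelihoods under each hypothesis, then divide.
  source 3: 0.80 × 0.23 = 0.184
  source 5: 0.43 × 0.74 = 0.3182
Bayes factor = 0.184 / 0.3182 ≈ 0.578

0.578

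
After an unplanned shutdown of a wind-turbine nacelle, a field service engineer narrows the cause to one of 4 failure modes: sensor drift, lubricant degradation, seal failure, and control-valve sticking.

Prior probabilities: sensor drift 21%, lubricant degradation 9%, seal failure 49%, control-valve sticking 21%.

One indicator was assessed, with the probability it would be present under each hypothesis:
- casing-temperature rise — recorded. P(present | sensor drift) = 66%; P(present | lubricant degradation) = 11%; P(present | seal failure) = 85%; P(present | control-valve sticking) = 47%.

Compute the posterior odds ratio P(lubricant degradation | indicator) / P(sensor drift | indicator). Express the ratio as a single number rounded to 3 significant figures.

0.0714

Unnormalized posterior weight (prior times the indicator likelihood) for each of the two hypotheses:
  lubricant degradation: 0.09 × 0.11 = 0.0099
  sensor drift: 0.21 × 0.66 = 0.1386
Posterior odds = 0.0099 / 0.1386 ≈ 0.0714.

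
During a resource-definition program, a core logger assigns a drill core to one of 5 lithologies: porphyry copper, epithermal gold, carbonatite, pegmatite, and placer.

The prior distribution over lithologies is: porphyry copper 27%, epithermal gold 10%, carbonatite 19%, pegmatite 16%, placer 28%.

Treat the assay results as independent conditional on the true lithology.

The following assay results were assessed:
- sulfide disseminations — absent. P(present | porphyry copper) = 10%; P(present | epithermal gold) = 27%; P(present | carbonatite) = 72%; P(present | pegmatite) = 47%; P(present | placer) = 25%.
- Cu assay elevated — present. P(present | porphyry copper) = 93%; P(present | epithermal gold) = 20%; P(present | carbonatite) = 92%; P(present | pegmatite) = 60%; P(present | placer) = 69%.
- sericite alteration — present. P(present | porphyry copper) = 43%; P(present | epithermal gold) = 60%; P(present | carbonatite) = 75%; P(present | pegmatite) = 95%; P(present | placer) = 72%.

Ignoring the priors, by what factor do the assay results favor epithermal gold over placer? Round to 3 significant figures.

0.235

Joint likelihood of the assay result pattern under each hypothesis (using 1 − P(present | H) for each absent assay result):
  epithermal gold: (1 − 0.27) × 0.20 × 0.60 = 0.0876
  placer: (1 − 0.25) × 0.69 × 0.72 = 0.3726
Bayes factor = 0.0876 / 0.3726 ≈ 0.235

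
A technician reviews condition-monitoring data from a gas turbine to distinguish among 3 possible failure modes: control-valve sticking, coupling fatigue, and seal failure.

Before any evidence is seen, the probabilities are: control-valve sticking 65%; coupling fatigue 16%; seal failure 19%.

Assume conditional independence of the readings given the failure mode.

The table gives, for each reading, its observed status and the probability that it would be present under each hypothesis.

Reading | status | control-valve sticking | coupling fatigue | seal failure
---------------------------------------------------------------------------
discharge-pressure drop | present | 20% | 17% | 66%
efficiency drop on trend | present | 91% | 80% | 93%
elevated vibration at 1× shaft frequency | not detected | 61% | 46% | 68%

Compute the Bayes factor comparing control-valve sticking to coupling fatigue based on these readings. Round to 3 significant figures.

0.967

Take the product of per-reading likelihoods under each hypothesis (using 1 − P(present | H) for each absent reading), then divide.
  control-valve sticking: 0.20 × 0.91 × (1 − 0.61) = 0.07098
  coupling fatigue: 0.17 × 0.80 × (1 − 0.46) = 0.07344
Bayes factor = 0.07098 / 0.07344 ≈ 0.967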